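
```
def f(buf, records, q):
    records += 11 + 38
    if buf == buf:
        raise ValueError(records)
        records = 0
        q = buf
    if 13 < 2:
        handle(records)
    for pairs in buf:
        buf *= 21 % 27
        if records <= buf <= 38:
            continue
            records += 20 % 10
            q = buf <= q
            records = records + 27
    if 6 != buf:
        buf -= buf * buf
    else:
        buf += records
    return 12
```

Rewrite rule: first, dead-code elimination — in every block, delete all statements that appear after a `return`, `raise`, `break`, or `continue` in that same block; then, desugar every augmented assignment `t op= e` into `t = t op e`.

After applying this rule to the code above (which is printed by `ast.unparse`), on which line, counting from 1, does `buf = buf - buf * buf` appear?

12

Transformed code:
def f(buf, records, q):
    records = records + (11 + 38)
    if buf == buf:
        raise ValueError(records)
    if 13 < 2:
        handle(records)
    for pairs in buf:
        buf = buf * (21 % 27)
        if records <= buf <= 38:
            continue
    if 6 != buf:
        buf = buf - buf * buf
    else:
        buf = buf + records
    return 12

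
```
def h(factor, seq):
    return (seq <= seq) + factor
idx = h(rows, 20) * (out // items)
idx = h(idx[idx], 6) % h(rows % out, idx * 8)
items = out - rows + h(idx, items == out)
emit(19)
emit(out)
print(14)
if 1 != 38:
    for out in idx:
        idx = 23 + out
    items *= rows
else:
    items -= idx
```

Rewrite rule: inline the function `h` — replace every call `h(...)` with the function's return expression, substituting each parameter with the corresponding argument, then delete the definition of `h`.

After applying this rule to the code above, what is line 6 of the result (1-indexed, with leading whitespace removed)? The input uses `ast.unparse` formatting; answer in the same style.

print(14)

Transformed code:
idx = ((20 <= 20) + rows) * (out // items)
idx = ((6 <= 6) + idx[idx]) % ((idx * 8 <= idx * 8) + rows % out)
items = out - rows + (((items == out) <= (items == out)) + idx)
emit(19)
emit(out)
print(14)
if 1 != 38:
    for out in idx:
        idx = 23 + out
    items *= rows
else:
    items -= idx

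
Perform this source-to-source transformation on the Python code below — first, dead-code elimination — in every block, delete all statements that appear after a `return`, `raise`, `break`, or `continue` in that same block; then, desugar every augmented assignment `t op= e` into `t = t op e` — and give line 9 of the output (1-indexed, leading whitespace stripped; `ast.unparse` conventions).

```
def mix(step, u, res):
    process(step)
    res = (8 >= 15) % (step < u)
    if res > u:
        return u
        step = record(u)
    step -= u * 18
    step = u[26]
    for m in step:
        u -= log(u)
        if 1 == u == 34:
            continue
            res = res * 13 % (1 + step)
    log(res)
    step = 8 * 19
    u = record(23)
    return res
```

Transformed code:
def mix(step, u, res):
    process(step)
    res = (8 >= 15) % (step < u)
    if res > u:
        return u
    step = step - u * 18
    step = u[26]
    for m in step:
        u = u - log(u)
        if 1 == u == 34:
            continue
    log(res)
    step = 8 * 19
    u = record(23)
    return res

u = u - log(u)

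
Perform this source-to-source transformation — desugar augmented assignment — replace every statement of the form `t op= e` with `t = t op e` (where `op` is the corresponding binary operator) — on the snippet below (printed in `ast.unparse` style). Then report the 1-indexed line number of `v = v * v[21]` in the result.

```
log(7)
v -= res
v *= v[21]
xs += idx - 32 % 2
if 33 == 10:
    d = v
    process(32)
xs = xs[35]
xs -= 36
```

Transformed code:
log(7)
v = v - res
v = v * v[21]
xs = xs + (idx - 32 % 2)
if 33 == 10:
    d = v
    process(32)
xs = xs[35]
xs = xs - 36

3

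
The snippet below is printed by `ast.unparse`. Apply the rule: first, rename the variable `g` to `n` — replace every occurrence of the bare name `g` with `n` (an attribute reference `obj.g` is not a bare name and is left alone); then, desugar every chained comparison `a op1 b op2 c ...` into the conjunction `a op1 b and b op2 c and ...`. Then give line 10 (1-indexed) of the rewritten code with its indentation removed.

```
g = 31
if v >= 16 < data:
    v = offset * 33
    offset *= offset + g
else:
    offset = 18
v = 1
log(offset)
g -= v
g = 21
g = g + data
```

Transformed code:
n = 31
if v >= 16 and 16 < data:
    v = offset * 33
    offset *= offset + n
else:
    offset = 18
v = 1
log(offset)
n -= v
n = 21
n = n + data

n = 21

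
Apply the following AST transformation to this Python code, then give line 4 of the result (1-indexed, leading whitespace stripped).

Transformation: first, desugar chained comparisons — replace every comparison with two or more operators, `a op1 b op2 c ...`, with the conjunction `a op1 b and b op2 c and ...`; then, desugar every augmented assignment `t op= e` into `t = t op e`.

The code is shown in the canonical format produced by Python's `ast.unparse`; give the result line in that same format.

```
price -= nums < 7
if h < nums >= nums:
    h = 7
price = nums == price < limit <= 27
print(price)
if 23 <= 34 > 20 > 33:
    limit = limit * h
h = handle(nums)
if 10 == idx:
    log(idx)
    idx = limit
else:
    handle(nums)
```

Transformed code:
price = price - (nums < 7)
if h < nums and nums >= nums:
    h = 7
price = nums == price and price < limit and (limit <= 27)
print(price)
if 23 <= 34 and 34 > 20 and (20 > 33):
    limit = limit * h
h = handle(nums)
if 10 == idx:
    log(idx)
    idx = limit
else:
    handle(nums)

price = nums == price and price < limit and (limit <= 27)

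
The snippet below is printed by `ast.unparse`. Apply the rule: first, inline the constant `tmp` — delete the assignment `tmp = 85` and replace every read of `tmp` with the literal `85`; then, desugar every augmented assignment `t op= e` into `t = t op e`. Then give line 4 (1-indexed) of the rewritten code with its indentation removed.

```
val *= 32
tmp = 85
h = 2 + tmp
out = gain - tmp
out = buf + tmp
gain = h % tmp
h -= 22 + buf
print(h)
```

Transformed code:
val = val * 32
h = 2 + 85
out = gain - 85
out = buf + 85
gain = h % 85
h = h - (22 + buf)
print(h)

out = buf + 85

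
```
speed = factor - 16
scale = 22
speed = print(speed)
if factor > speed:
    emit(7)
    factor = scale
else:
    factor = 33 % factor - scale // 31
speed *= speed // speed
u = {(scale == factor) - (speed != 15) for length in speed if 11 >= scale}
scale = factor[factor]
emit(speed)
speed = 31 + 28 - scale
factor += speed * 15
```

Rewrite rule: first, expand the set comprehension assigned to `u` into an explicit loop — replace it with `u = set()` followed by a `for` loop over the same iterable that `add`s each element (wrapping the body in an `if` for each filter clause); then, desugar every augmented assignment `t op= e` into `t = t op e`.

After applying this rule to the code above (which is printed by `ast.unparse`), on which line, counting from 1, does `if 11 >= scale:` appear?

12

Transformed code:
speed = factor - 16
scale = 22
speed = print(speed)
if factor > speed:
    emit(7)
    factor = scale
else:
    factor = 33 % factor - scale // 31
speed = speed * (speed // speed)
u = set()
for length in speed:
    if 11 >= scale:
        u.add((scale == factor) - (speed != 15))
scale = factor[factor]
emit(speed)
speed = 31 + 28 - scale
factor = factor + speed * 15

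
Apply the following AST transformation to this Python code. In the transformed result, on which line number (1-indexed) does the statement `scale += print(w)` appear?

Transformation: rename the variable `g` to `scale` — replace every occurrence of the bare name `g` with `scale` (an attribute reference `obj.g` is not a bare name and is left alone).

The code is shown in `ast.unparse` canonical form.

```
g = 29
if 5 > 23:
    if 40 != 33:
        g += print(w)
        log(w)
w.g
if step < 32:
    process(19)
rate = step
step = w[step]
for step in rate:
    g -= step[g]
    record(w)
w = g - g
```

Transformed code:
scale = 29
if 5 > 23:
    if 40 != 33:
        scale += print(w)
        log(w)
w.g
if step < 32:
    process(19)
rate = step
step = w[step]
for step in rate:
    scale -= step[scale]
    record(w)
w = scale - scale

4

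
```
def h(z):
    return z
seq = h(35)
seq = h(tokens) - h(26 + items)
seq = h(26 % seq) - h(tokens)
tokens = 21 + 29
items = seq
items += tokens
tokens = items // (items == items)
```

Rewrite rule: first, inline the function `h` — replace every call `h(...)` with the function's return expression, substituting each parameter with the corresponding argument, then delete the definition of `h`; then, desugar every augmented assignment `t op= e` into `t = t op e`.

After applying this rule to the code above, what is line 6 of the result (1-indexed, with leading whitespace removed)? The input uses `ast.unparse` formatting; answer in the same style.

Transformed code:
seq = 35
seq = tokens - (26 + items)
seq = 26 % seq - tokens
tokens = 21 + 29
items = seq
items = items + tokens
tokens = items // (items == items)

items = items + tokens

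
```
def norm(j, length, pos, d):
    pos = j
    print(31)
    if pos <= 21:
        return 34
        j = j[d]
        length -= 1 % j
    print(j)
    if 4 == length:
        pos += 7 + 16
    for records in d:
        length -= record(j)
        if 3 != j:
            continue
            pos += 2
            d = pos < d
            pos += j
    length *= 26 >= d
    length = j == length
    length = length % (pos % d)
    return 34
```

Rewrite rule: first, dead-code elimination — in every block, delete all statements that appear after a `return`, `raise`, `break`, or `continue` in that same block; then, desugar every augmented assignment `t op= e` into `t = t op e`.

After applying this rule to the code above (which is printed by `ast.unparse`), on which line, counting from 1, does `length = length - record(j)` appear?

Transformed code:
def norm(j, length, pos, d):
    pos = j
    print(31)
    if pos <= 21:
        return 34
    print(j)
    if 4 == length:
        pos = pos + (7 + 16)
    for records in d:
        length = length - record(j)
        if 3 != j:
            continue
    length = length * (26 >= d)
    length = j == length
    length = length % (pos % d)
    return 34

10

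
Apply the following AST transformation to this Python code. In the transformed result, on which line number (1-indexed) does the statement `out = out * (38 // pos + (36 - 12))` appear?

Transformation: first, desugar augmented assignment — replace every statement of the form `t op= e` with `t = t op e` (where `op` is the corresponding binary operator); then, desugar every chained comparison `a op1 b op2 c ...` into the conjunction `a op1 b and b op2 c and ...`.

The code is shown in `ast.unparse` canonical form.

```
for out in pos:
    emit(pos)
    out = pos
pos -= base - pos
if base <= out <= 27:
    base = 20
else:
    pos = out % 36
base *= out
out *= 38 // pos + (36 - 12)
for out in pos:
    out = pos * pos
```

10

Transformed code:
for out in pos:
    emit(pos)
    out = pos
pos = pos - (base - pos)
if base <= out and out <= 27:
    base = 20
else:
    pos = out % 36
base = base * out
out = out * (38 // pos + (36 - 12))
for out in pos:
    out = pos * pos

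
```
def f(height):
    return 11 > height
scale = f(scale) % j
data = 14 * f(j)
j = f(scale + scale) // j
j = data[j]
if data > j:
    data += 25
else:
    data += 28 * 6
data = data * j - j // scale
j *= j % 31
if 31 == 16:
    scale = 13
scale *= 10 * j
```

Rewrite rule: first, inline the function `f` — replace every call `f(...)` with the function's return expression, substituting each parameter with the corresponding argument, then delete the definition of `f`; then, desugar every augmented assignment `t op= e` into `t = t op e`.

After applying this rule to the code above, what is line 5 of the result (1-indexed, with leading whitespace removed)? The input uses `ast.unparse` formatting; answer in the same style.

Transformed code:
scale = (11 > scale) % j
data = 14 * (11 > j)
j = (11 > scale + scale) // j
j = data[j]
if data > j:
    data = data + 25
else:
    data = data + 28 * 6
data = data * j - j // scale
j = j * (j % 31)
if 31 == 16:
    scale = 13
scale = scale * (10 * j)

if data > j:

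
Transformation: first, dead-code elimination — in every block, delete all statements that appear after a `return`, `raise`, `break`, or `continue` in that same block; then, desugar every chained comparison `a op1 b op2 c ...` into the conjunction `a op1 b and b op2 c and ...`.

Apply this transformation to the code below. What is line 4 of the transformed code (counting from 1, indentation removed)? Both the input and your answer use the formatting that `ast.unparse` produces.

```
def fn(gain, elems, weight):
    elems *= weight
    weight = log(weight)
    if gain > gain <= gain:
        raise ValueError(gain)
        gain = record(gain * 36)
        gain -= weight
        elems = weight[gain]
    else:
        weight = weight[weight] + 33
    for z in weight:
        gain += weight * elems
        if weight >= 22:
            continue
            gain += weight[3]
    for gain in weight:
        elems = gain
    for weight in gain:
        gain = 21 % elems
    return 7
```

if gain > gain and gain <= gain:

Transformed code:
def fn(gain, elems, weight):
    elems *= weight
    weight = log(weight)
    if gain > gain and gain <= gain:
        raise ValueError(gain)
    else:
        weight = weight[weight] + 33
    for z in weight:
        gain += weight * elems
        if weight >= 22:
            continue
    for gain in weight:
        elems = gain
    for weight in gain:
        gain = 21 % elems
    return 7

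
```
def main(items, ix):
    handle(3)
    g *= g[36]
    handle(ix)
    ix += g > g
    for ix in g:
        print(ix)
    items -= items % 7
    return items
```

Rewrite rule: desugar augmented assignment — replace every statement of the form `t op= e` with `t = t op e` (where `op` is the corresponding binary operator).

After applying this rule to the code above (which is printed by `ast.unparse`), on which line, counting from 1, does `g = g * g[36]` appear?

Transformed code:
def main(items, ix):
    handle(3)
    g = g * g[36]
    handle(ix)
    ix = ix + (g > g)
    for ix in g:
        print(ix)
    items = items - items % 7
    return items

3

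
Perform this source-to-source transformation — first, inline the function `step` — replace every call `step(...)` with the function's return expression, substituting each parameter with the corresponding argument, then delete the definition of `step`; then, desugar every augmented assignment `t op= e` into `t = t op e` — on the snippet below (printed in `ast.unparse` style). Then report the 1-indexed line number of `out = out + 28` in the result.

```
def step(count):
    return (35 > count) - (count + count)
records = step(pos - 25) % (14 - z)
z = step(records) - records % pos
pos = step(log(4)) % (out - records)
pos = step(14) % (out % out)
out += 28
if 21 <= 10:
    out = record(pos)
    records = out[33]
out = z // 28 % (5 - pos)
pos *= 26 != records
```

Transformed code:
records = ((35 > pos - 25) - (pos - 25 + (pos - 25))) % (14 - z)
z = (35 > records) - (records + records) - records % pos
pos = ((35 > log(4)) - (log(4) + log(4))) % (out - records)
pos = ((35 > 14) - (14 + 14)) % (out % out)
out = out + 28
if 21 <= 10:
    out = record(pos)
    records = out[33]
out = z // 28 % (5 - pos)
pos = pos * (26 != records)

5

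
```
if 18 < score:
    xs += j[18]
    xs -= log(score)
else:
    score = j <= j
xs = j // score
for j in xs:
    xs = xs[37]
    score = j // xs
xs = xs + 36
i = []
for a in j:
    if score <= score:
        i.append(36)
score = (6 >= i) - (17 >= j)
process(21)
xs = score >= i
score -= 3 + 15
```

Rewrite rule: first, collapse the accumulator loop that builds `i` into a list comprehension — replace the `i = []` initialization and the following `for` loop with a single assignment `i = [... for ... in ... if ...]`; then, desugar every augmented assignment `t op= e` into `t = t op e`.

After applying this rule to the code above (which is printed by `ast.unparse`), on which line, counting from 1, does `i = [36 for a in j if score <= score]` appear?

Transformed code:
if 18 < score:
    xs = xs + j[18]
    xs = xs - log(score)
else:
    score = j <= j
xs = j // score
for j in xs:
    xs = xs[37]
    score = j // xs
xs = xs + 36
i = [36 for a in j if score <= score]
score = (6 >= i) - (17 >= j)
process(21)
xs = score >= i
score = score - (3 + 15)

11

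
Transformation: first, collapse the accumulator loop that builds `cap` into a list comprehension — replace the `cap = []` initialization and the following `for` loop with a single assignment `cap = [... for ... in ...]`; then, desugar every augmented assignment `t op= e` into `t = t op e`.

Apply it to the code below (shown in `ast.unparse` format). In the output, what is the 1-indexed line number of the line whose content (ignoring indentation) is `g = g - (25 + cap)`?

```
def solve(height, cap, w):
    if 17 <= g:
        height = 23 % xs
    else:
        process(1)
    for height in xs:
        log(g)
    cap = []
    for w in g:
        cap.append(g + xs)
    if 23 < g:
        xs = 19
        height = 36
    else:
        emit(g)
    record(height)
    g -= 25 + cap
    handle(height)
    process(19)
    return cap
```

15

Transformed code:
def solve(height, cap, w):
    if 17 <= g:
        height = 23 % xs
    else:
        process(1)
    for height in xs:
        log(g)
    cap = [g + xs for w in g]
    if 23 < g:
        xs = 19
        height = 36
    else:
        emit(g)
    record(height)
    g = g - (25 + cap)
    handle(height)
    process(19)
    return cap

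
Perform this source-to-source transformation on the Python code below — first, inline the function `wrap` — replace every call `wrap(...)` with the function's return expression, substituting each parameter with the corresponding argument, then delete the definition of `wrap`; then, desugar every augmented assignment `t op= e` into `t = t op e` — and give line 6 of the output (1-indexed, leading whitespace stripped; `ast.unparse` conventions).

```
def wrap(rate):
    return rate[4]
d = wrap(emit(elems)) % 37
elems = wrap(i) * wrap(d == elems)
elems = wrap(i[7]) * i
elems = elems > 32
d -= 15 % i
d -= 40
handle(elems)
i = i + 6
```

d = d - 40

Transformed code:
d = emit(elems)[4] % 37
elems = i[4] * (d == elems)[4]
elems = i[7][4] * i
elems = elems > 32
d = d - 15 % i
d = d - 40
handle(elems)
i = i + 6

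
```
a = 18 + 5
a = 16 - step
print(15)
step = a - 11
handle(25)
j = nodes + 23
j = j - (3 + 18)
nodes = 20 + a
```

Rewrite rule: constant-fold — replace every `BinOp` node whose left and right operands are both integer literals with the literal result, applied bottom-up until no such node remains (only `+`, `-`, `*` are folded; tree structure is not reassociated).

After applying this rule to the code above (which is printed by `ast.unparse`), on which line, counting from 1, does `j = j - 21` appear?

Transformed code:
a = 23
a = 16 - step
print(15)
step = a - 11
handle(25)
j = nodes + 23
j = j - 21
nodes = 20 + a

7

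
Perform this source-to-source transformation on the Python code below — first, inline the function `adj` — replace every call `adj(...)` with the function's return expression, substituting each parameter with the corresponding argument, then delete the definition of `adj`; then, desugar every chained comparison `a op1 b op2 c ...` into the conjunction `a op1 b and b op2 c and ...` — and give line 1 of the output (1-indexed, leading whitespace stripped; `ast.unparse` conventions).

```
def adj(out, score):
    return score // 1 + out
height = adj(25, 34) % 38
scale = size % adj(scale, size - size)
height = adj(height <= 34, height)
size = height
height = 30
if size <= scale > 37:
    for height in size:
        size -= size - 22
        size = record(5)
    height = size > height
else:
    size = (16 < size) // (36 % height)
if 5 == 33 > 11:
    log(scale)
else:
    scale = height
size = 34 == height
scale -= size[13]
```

Transformed code:
height = (34 // 1 + 25) % 38
scale = size % ((size - size) // 1 + scale)
height = height // 1 + (height <= 34)
size = height
height = 30
if size <= scale and scale > 37:
    for height in size:
        size -= size - 22
        size = record(5)
    height = size > height
else:
    size = (16 < size) // (36 % height)
if 5 == 33 and 33 > 11:
    log(scale)
else:
    scale = height
size = 34 == height
scale -= size[13]

height = (34 // 1 + 25) % 38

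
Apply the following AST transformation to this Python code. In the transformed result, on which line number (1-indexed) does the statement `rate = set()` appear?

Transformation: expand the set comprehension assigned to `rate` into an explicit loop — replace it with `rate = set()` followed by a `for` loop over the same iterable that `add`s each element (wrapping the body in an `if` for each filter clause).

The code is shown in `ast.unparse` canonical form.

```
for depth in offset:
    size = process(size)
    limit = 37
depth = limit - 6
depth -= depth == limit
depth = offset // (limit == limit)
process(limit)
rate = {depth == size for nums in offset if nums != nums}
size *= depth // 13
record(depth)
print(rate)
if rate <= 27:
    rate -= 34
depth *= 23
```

Transformed code:
for depth in offset:
    size = process(size)
    limit = 37
depth = limit - 6
depth -= depth == limit
depth = offset // (limit == limit)
process(limit)
rate = set()
for nums in offset:
    if nums != nums:
        rate.add(depth == size)
size *= depth // 13
record(depth)
print(rate)
if rate <= 27:
    rate -= 34
depth *= 23

8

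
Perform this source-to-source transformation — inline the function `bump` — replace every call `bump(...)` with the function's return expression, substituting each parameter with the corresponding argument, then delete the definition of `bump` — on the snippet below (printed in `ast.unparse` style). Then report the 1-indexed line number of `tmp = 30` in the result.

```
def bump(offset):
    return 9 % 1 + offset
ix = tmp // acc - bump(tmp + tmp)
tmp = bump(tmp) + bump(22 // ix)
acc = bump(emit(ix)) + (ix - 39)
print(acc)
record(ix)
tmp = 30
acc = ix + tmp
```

6

Transformed code:
ix = tmp // acc - (9 % 1 + (tmp + tmp))
tmp = 9 % 1 + tmp + (9 % 1 + 22 // ix)
acc = 9 % 1 + emit(ix) + (ix - 39)
print(acc)
record(ix)
tmp = 30
acc = ix + tmp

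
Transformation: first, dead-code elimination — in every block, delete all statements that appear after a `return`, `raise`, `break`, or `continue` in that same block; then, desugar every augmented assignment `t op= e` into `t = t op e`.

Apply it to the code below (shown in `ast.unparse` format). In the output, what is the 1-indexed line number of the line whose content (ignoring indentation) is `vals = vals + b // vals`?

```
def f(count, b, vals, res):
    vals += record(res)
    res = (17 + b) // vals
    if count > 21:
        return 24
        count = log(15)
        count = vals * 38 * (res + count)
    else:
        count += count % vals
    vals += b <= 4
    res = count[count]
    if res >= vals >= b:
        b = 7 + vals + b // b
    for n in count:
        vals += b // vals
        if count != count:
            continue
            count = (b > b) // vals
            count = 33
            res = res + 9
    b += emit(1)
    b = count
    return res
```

13

Transformed code:
def f(count, b, vals, res):
    vals = vals + record(res)
    res = (17 + b) // vals
    if count > 21:
        return 24
    else:
        count = count + count % vals
    vals = vals + (b <= 4)
    res = count[count]
    if res >= vals >= b:
        b = 7 + vals + b // b
    for n in count:
        vals = vals + b // vals
        if count != count:
            continue
    b = b + emit(1)
    b = count
    return res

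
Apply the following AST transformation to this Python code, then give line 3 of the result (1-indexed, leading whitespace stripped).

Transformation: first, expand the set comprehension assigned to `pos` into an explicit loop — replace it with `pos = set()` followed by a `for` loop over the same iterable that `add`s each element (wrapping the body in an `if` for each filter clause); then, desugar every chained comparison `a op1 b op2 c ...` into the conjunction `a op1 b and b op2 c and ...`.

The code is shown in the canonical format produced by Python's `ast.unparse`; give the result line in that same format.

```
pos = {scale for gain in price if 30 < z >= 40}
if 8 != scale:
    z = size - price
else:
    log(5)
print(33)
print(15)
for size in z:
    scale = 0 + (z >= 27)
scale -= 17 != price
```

if 30 < z and z >= 40:

Transformed code:
pos = set()
for gain in price:
    if 30 < z and z >= 40:
        pos.add(scale)
if 8 != scale:
    z = size - price
else:
    log(5)
print(33)
print(15)
for size in z:
    scale = 0 + (z >= 27)
scale -= 17 != price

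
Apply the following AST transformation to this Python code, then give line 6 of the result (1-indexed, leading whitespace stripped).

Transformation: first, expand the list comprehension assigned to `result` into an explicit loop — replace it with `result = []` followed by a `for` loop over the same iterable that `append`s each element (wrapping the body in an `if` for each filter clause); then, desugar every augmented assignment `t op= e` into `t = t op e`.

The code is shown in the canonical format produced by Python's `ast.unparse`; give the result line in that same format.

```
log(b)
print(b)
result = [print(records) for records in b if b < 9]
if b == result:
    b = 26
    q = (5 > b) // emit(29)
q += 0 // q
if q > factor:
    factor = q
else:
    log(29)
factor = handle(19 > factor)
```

Transformed code:
log(b)
print(b)
result = []
for records in b:
    if b < 9:
        result.append(print(records))
if b == result:
    b = 26
    q = (5 > b) // emit(29)
q = q + 0 // q
if q > factor:
    factor = q
else:
    log(29)
factor = handle(19 > factor)

result.append(print(records))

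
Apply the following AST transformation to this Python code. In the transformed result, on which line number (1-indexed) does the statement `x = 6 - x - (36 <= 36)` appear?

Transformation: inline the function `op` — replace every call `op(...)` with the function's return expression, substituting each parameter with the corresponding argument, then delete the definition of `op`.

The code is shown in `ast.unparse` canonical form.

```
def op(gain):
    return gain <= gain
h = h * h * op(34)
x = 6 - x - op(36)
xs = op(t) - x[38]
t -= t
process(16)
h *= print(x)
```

Transformed code:
h = h * h * (34 <= 34)
x = 6 - x - (36 <= 36)
xs = (t <= t) - x[38]
t -= t
process(16)
h *= print(x)

2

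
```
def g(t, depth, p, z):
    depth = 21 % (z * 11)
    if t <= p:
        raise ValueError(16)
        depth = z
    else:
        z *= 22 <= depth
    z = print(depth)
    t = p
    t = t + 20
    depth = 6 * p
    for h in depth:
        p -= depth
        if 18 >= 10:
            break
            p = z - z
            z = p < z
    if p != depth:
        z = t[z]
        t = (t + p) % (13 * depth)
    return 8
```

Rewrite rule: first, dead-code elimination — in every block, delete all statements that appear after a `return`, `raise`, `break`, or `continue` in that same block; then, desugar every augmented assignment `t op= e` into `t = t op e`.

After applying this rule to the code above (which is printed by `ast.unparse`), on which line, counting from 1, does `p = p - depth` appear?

12

Transformed code:
def g(t, depth, p, z):
    depth = 21 % (z * 11)
    if t <= p:
        raise ValueError(16)
    else:
        z = z * (22 <= depth)
    z = print(depth)
    t = p
    t = t + 20
    depth = 6 * p
    for h in depth:
        p = p - depth
        if 18 >= 10:
            break
    if p != depth:
        z = t[z]
        t = (t + p) % (13 * depth)
    return 8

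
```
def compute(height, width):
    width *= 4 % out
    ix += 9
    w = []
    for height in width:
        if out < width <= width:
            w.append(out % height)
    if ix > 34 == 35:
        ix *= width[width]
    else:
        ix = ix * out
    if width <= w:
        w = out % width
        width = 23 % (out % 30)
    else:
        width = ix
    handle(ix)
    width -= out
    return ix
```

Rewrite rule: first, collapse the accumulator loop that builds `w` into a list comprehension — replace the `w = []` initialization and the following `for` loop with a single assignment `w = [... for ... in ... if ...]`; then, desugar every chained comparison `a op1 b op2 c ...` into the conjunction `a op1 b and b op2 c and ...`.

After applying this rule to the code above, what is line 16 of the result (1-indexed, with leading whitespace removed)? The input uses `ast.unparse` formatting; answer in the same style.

Transformed code:
def compute(height, width):
    width *= 4 % out
    ix += 9
    w = [out % height for height in width if out < width and width <= width]
    if ix > 34 and 34 == 35:
        ix *= width[width]
    else:
        ix = ix * out
    if width <= w:
        w = out % width
        width = 23 % (out % 30)
    else:
        width = ix
    handle(ix)
    width -= out
    return ix

return ix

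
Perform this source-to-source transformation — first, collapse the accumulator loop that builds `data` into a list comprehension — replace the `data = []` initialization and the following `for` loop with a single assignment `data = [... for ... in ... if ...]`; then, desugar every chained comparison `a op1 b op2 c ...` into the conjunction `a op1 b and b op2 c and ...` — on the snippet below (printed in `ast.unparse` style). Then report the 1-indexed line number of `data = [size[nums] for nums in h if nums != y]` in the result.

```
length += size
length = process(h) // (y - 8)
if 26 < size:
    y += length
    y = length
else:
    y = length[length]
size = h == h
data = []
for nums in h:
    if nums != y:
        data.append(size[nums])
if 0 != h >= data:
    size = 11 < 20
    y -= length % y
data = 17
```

Transformed code:
length += size
length = process(h) // (y - 8)
if 26 < size:
    y += length
    y = length
else:
    y = length[length]
size = h == h
data = [size[nums] for nums in h if nums != y]
if 0 != h and h >= data:
    size = 11 < 20
    y -= length % y
data = 17

9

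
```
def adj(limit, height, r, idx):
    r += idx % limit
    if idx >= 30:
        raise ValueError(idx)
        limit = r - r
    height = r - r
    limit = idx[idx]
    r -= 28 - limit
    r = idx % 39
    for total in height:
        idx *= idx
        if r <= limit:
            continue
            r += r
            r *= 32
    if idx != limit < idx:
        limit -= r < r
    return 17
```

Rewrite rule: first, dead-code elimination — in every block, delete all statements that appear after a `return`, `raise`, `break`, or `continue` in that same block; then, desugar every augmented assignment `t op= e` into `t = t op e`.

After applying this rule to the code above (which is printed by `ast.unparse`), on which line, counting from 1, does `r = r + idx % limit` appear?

Transformed code:
def adj(limit, height, r, idx):
    r = r + idx % limit
    if idx >= 30:
        raise ValueError(idx)
    height = r - r
    limit = idx[idx]
    r = r - (28 - limit)
    r = idx % 39
    for total in height:
        idx = idx * idx
        if r <= limit:
            continue
    if idx != limit < idx:
        limit = limit - (r < r)
    return 17

2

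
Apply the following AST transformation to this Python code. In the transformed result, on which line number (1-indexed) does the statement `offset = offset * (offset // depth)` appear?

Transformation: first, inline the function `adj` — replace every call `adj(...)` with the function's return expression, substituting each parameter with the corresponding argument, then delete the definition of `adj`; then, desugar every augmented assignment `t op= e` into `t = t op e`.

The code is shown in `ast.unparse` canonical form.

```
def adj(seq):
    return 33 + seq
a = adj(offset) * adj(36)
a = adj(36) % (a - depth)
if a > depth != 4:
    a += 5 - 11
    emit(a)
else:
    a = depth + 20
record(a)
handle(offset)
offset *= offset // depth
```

Transformed code:
a = (33 + offset) * (33 + 36)
a = (33 + 36) % (a - depth)
if a > depth != 4:
    a = a + (5 - 11)
    emit(a)
else:
    a = depth + 20
record(a)
handle(offset)
offset = offset * (offset // depth)

10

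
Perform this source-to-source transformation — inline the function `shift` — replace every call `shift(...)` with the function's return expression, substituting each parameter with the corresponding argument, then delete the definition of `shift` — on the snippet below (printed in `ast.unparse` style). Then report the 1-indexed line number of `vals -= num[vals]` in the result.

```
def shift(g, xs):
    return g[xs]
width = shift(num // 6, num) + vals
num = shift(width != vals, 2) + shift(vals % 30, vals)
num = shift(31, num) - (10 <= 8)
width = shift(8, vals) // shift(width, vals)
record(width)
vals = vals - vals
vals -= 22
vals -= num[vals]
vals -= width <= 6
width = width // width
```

Transformed code:
width = (num // 6)[num] + vals
num = (width != vals)[2] + (vals % 30)[vals]
num = 31[num] - (10 <= 8)
width = 8[vals] // width[vals]
record(width)
vals = vals - vals
vals -= 22
vals -= num[vals]
vals -= width <= 6
width = width // width

8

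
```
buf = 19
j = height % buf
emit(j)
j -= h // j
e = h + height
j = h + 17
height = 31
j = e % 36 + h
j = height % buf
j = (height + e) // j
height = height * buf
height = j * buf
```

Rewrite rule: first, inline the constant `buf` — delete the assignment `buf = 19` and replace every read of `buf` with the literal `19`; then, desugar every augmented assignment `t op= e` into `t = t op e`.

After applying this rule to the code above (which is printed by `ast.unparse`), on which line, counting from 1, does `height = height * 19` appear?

10

Transformed code:
j = height % 19
emit(j)
j = j - h // j
e = h + height
j = h + 17
height = 31
j = e % 36 + h
j = height % 19
j = (height + e) // j
height = height * 19
height = j * 19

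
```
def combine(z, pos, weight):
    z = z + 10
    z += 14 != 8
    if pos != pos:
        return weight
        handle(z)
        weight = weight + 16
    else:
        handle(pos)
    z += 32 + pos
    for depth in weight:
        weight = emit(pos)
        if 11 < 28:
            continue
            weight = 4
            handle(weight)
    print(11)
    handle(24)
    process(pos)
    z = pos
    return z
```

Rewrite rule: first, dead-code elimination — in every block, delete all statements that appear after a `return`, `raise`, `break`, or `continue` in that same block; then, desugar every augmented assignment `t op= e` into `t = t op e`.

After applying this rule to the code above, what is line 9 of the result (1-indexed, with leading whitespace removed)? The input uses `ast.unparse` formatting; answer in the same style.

for depth in weight:

Transformed code:
def combine(z, pos, weight):
    z = z + 10
    z = z + (14 != 8)
    if pos != pos:
        return weight
    else:
        handle(pos)
    z = z + (32 + pos)
    for depth in weight:
        weight = emit(pos)
        if 11 < 28:
            continue
    print(11)
    handle(24)
    process(pos)
    z = pos
    return z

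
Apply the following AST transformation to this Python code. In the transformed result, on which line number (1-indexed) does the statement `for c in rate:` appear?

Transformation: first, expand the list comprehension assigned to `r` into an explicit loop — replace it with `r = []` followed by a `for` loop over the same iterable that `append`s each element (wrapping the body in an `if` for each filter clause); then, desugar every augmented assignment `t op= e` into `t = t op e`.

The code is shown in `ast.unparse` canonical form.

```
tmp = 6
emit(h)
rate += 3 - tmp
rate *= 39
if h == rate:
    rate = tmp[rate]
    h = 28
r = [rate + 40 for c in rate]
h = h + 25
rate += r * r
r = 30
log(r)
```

9

Transformed code:
tmp = 6
emit(h)
rate = rate + (3 - tmp)
rate = rate * 39
if h == rate:
    rate = tmp[rate]
    h = 28
r = []
for c in rate:
    r.append(rate + 40)
h = h + 25
rate = rate + r * r
r = 30
log(r)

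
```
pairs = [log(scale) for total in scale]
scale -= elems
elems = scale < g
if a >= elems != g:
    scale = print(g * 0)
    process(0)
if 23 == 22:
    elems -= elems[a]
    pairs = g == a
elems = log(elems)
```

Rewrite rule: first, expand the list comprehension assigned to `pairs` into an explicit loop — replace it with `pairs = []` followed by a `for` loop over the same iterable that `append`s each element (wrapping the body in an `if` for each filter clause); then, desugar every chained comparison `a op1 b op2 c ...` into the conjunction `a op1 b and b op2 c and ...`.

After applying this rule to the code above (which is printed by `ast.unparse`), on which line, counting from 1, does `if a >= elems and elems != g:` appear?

Transformed code:
pairs = []
for total in scale:
    pairs.append(log(scale))
scale -= elems
elems = scale < g
if a >= elems and elems != g:
    scale = print(g * 0)
    process(0)
if 23 == 22:
    elems -= elems[a]
    pairs = g == a
elems = log(elems)

6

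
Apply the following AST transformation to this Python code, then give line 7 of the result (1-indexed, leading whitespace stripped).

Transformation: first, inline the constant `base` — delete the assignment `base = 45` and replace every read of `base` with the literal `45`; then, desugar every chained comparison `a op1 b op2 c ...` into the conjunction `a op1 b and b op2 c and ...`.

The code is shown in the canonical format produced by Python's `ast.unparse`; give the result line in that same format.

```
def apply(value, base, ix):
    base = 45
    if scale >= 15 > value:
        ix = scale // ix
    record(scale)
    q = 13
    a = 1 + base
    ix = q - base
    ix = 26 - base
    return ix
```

ix = q - 45

Transformed code:
def apply(value, base, ix):
    if scale >= 15 and 15 > value:
        ix = scale // ix
    record(scale)
    q = 13
    a = 1 + 45
    ix = q - 45
    ix = 26 - 45
    return ix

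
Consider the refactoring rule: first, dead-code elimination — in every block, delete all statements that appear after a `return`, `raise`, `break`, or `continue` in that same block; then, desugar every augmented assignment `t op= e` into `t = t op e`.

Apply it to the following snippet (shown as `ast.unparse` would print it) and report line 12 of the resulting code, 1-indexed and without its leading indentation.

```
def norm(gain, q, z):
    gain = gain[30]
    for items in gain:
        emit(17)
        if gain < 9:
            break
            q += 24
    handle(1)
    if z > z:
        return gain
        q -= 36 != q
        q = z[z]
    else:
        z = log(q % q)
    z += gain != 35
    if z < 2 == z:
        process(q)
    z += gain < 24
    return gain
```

Transformed code:
def norm(gain, q, z):
    gain = gain[30]
    for items in gain:
        emit(17)
        if gain < 9:
            break
    handle(1)
    if z > z:
        return gain
    else:
        z = log(q % q)
    z = z + (gain != 35)
    if z < 2 == z:
        process(q)
    z = z + (gain < 24)
    return gain

z = z + (gain != 35)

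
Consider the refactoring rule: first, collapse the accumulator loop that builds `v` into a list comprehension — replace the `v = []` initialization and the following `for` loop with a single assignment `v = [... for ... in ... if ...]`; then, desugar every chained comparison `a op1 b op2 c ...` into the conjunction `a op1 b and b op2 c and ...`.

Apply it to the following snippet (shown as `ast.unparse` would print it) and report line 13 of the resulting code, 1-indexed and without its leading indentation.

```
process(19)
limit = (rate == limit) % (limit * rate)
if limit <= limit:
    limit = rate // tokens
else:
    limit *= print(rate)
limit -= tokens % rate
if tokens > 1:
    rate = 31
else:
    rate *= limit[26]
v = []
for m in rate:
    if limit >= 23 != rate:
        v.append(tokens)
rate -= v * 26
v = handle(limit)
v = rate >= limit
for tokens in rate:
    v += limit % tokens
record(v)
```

rate -= v * 26

Transformed code:
process(19)
limit = (rate == limit) % (limit * rate)
if limit <= limit:
    limit = rate // tokens
else:
    limit *= print(rate)
limit -= tokens % rate
if tokens > 1:
    rate = 31
else:
    rate *= limit[26]
v = [tokens for m in rate if limit >= 23 and 23 != rate]
rate -= v * 26
v = handle(limit)
v = rate >= limit
for tokens in rate:
    v += limit % tokens
record(v)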